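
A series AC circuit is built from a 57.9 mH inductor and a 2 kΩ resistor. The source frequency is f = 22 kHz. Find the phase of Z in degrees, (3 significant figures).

ω = 2πf = 138200 rad/s
X_L = ωL = 8000 Ω
Z = 2000 + j8000 Ω
|Z| = √(2000² + 8000²) = 8250 Ω
∠Z = arctan(8000/2000) = 76.0°

76.0°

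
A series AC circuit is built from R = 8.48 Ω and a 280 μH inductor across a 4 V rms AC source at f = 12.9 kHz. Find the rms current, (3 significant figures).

165 mA

ω = 2πf = 81050 rad/s
X_L = ωL = 22.7 Ω
Z = 8.48 + j22.7 Ω
|Z| = √(8.48² + 22.7²) = 24.2 Ω
I = V/|Z| = 4/24.2 = 165 mA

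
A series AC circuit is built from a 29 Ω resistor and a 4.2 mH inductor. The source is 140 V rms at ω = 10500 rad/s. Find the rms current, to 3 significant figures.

X_L = ωL = 44.1 Ω
Z = 29.0 + j44.1 Ω
|Z| = √(29.0² + 44.1²) = 52.8 Ω
I = V/|Z| = 140/52.8 = 2.65 A

2.65 A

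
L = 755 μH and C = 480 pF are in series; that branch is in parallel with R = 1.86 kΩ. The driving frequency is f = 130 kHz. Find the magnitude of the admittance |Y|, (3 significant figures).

746 μS

ω = 2πf = 816800 rad/s
X_L = ωL = 617 Ω
X_C = 1/(ωC) = 2550 Ω
Branch 1: Z₁ = R = 1860 Ω
Branch 2 (series LC): Z₂ = j(X_L − X_C) = −j1930 Ω
Parallel: Z = Z₁Z₂/(Z₁+Z₂), |Z| = 1340 Ω, ∠Z = -43.9°
|Y| = 1/|Z| = 746 μS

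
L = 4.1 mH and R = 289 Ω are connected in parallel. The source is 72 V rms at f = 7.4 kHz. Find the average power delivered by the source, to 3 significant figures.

ω = 2πf = 46500 rad/s
X_L = ωL = 191 Ω
Parallel: admittances add. Y = 1/R + 1/(jωL)
Y = (0.00346 − j0.00525) S
|Y| = 0.00628 S → |Z| = 1/|Y| = 159 Ω, ∠Z = −∠Y = 56.6°
I = V/|Z| = 452 mA
P = VI cos φ = 72 × 0.452 × cos(56.6°) = 17.9 W

17.9 W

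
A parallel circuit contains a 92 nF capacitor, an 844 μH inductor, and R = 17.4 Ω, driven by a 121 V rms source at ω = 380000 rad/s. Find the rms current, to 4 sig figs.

7.950 A

X_L = ωL = 320.7 Ω
X_C = 1/(ωC) = 28.60 Ω
Parallel: admittances add. Y = 1/R + 1/(jωL) + jωC
Y = (0.05747 + j0.03184) S
|Y| = 0.06570 S → |Z| = 1/|Y| = 15.22 Ω, ∠Z = −∠Y = -28.99°
I = V/|Z| = 121/15.22 = 7.950 A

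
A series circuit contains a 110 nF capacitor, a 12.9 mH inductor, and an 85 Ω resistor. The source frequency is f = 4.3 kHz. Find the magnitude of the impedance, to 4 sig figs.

ω = 2πf = 27020 rad/s
X_L = ωL = 348.5 Ω
X_C = 1/(ωC) = 336.5 Ω
Net reactance X = X_L − X_C = 12.05 Ω
Z = 85.00 + j12.05 Ω
|Z| = √(85.00² + 12.05²) = 85.85 Ω

85.85 Ω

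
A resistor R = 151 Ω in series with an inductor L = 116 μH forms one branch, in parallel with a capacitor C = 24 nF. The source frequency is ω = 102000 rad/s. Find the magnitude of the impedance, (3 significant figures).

X_L = ωL = 11.8 Ω
X_C = 1/(ωC) = 408 Ω
Branch 1 (R+jX_L): Z₁ = 151 + j11.8 Ω, |Z₁| = 151 Ω
Branch 2 (−jX_C): Z₂ = −j408 Ω
Parallel: Z = Z₁Z₂/(Z₁+Z₂), |Z| = 146 Ω, ∠Z = -16.4°

146 Ω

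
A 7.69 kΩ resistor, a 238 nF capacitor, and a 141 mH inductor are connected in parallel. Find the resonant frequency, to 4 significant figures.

ω₀ = 1/√(LC) = 1/√(0.141 × 2.38e-07) = 5459 rad/s
f₀ = ω₀/(2π) = 868.8 Hz

868.8 Hz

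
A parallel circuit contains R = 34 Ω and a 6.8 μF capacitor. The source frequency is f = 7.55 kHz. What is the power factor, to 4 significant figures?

ω = 2πf = 47440 rad/s
X_C = 1/(ωC) = 3.100 Ω
Parallel: admittances add. Y = 1/R + jωC
Y = (0.02941 + j0.3226) S
|Y| = 0.3239 S → |Z| = 1/|Y| = 3.087 Ω, ∠Z = −∠Y = -84.79°
cos φ = cos(-84.79°) = 0.09080

0.09080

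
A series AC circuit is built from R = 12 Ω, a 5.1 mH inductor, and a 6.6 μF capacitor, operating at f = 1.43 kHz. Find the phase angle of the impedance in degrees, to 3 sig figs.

67.5°

ω = 2πf = 8985 rad/s
X_L = ωL = 45.8 Ω
X_C = 1/(ωC) = 16.9 Ω
Net reactance X = X_L − X_C = 29.0 Ω
Z = 12.0 + j29.0 Ω
|Z| = √(12.0² + 29.0²) = 31.3 Ω
∠Z = arctan(29.0/12.0) = 67.5°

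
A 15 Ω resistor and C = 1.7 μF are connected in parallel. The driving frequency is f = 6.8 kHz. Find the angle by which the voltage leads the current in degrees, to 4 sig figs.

-47.45°

ω = 2πf = 42730 rad/s
X_C = 1/(ωC) = 13.77 Ω
Parallel: admittances add. Y = 1/R + jωC
Y = (0.06667 + j0.07263) S
|Y| = 0.09859 S → |Z| = 1/|Y| = 10.14 Ω, ∠Z = −∠Y = -47.45°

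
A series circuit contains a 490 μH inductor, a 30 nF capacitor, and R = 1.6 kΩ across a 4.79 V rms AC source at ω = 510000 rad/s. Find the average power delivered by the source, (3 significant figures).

14.2 mW

X_L = ωL = 250 Ω
X_C = 1/(ωC) = 65.4 Ω
Net reactance X = X_L − X_C = 185 Ω
Z = 1600 + j185 Ω
|Z| = √(1600² + 185²) = 1610 Ω
∠Z = arctan(185/1600) = 6.58°
I = V/|Z| = 2.97 mA
P = VI cos φ = 4.79 × 0.00297 × cos(6.58°) = 14.2 mW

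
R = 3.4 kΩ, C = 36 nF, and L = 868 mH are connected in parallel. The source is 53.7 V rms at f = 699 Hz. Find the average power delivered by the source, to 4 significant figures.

848.1 mW

ω = 2πf = 4392 rad/s
X_L = ωL = 3812 Ω
X_C = 1/(ωC) = 6325 Ω
Parallel: admittances add. Y = 1/R + 1/(jωL) + jωC
Y = (0.0002941 − j0.0001042) S
|Y| = 0.0003120 S → |Z| = 1/|Y| = 3205 Ω, ∠Z = −∠Y = 19.51°
I = V/|Z| = 16.76 mA
P = VI cos φ = 53.7 × 0.01676 × cos(19.51°) = 848.1 mW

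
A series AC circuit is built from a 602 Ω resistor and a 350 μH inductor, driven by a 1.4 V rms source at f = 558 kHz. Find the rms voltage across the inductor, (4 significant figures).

ω = 2πf = 3.506e+06 rad/s
X_L = ωL = 1227 Ω
Z = 602.0 + j1227 Ω
|Z| = √(602.0² + 1227²) = 1367 Ω
I = V/|Z| = 1.024 mA
V_L = I·|Z_L| = 0.001024 × 1227 = 1.257 V

1.257 V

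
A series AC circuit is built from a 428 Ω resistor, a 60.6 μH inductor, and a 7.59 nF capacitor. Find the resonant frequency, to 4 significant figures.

234.7 kHz

ω₀ = 1/√(LC) = 1/√(6.06e-05 × 7.59e-09) = 1.474e+06 rad/s
f₀ = ω₀/(2π) = 234.7 kHz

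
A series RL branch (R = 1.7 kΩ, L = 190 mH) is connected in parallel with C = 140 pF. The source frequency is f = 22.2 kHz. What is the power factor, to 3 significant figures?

ω = 2πf = 139500 rad/s
X_L = ωL = 26500 Ω
X_C = 1/(ωC) = 51200 Ω
Branch 1 (R+jX_L): Z₁ = 1700 + j26500 Ω, |Z₁| = 26600 Ω
Branch 2 (−jX_C): Z₂ = −j51200 Ω
Parallel: Z = Z₁Z₂/(Z₁+Z₂), |Z| = 54900 Ω, ∠Z = 82.4°
cos φ = cos(82.4°) = 0.132

0.132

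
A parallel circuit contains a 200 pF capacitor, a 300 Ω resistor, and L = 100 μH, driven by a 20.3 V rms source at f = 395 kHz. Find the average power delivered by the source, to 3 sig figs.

1.37 W

ω = 2πf = 2.482e+06 rad/s
X_L = ωL = 248 Ω
X_C = 1/(ωC) = 2010 Ω
Parallel: admittances add. Y = 1/R + 1/(jωL) + jωC
Y = (0.00333 − j0.00353) S
|Y| = 0.00486 S → |Z| = 1/|Y| = 206 Ω, ∠Z = −∠Y = 46.7°
I = V/|Z| = 98.6 mA
P = VI cos φ = 20.3 × 0.0986 × cos(46.7°) = 1.37 W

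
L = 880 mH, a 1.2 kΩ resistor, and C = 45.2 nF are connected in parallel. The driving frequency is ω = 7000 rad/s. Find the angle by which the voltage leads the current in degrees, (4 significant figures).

-10.47°

X_L = ωL = 6160 Ω
X_C = 1/(ωC) = 3161 Ω
Parallel: admittances add. Y = 1/R + 1/(jωL) + jωC
Y = (0.0008333 + j0.0001541) S
|Y| = 0.0008475 S → |Z| = 1/|Y| = 1180 Ω, ∠Z = −∠Y = -10.47°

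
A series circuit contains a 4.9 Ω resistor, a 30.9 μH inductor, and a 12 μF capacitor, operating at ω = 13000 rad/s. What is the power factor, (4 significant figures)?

0.6320

X_L = ωL = 0.4017 Ω
X_C = 1/(ωC) = 6.410 Ω
Net reactance X = X_L − X_C = -6.009 Ω
Z = 4.900 − j6.009 Ω
|Z| = √(4.900² + 6.009²) = 7.753 Ω
∠Z = arctan(-6.009/4.900) = -50.80°
cos φ = cos(-50.80°) = 0.6320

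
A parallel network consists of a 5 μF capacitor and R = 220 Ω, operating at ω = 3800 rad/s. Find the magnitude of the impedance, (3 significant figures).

X_C = 1/(ωC) = 52.6 Ω
Parallel: admittances add. Y = 1/R + jωC
Y = (0.00455 + j0.0190) S
|Y| = 0.0195 S → |Z| = 1/|Y| = 51.2 Ω, ∠Z = −∠Y = -76.5°

51.2 Ω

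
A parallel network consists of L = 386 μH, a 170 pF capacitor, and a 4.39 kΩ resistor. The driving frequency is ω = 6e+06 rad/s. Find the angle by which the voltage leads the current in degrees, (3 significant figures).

X_L = ωL = 2320 Ω
X_C = 1/(ωC) = 980 Ω
Parallel: admittances add. Y = 1/R + 1/(jωL) + jωC
Y = (0.000228 + j0.000588) S
|Y| = 0.000631 S → |Z| = 1/|Y| = 1590 Ω, ∠Z = −∠Y = -68.8°

-68.8°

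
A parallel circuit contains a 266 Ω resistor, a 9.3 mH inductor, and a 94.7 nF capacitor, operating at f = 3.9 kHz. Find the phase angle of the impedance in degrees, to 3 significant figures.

28.8°

ω = 2πf = 24500 rad/s
X_L = ωL = 228 Ω
X_C = 1/(ωC) = 431 Ω
Parallel: admittances add. Y = 1/R + 1/(jωL) + jωC
Y = (0.00376 − j0.00207) S
|Y| = 0.00429 S → |Z| = 1/|Y| = 233 Ω, ∠Z = −∠Y = 28.8°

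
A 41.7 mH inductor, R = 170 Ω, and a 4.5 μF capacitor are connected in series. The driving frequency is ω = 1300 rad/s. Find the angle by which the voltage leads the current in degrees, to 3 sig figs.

-34.5°

X_L = ωL = 54.2 Ω
X_C = 1/(ωC) = 171 Ω
Net reactance X = X_L − X_C = -117 Ω
Z = 170 − j117 Ω
|Z| = √(170² + 117²) = 206 Ω
∠Z = arctan(-117/170) = -34.5°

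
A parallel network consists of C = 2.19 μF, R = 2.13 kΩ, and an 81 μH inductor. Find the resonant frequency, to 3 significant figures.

ω₀ = 1/√(LC) = 1/√(8.1e-05 × 2.19e-06) = 75080 rad/s
f₀ = ω₀/(2π) = 11.9 kHz

11.9 kHz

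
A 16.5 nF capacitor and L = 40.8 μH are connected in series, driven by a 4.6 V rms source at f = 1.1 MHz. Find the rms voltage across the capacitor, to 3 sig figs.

ω = 2πf = 6.912e+06 rad/s
X_L = ωL = 282 Ω
X_C = 1/(ωC) = 8.77 Ω
Net reactance X = X_L − X_C = 273 Ω
Z = j273 Ω
|Z| = √(0² + 273²) = 273 Ω
I = V/|Z| = 16.8 mA
V_C = I·|Z_C| = 0.0168 × 8.77 = 0.148 V

0.148 V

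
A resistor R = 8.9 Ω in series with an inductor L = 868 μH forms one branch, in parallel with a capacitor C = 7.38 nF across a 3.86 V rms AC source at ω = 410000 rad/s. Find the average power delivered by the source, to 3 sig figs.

1.05 mW

X_L = ωL = 356 Ω
X_C = 1/(ωC) = 330 Ω
Branch 1 (R+jX_L): Z₁ = 8.90 + j356 Ω, |Z₁| = 356 Ω
Branch 2 (−jX_C): Z₂ = −j330 Ω
Parallel: Z = Z₁Z₂/(Z₁+Z₂), |Z| = 4370 Ω, ∠Z = -72.1°
I = V/|Z| = 883 μA
P = VI cos φ = 3.86 × 0.000883 × cos(-72.1°) = 1.05 mW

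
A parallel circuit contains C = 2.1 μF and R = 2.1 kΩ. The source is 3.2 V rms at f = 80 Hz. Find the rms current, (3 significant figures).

ω = 2πf = 502.7 rad/s
X_C = 1/(ωC) = 947 Ω
Parallel: admittances add. Y = 1/R + jωC
Y = (0.000476 + j0.00106) S
|Y| = 0.00116 S → |Z| = 1/|Y| = 864 Ω, ∠Z = −∠Y = -65.7°
I = V/|Z| = 3.2/864 = 3.71 mA

3.71 mA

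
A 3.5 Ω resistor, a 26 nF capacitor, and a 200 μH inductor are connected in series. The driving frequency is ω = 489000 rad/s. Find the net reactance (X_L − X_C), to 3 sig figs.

X_L = ωL = 97.8 Ω
X_C = 1/(ωC) = 78.7 Ω
X = 97.8 − 78.7 = 19.1 Ω

19.1 Ω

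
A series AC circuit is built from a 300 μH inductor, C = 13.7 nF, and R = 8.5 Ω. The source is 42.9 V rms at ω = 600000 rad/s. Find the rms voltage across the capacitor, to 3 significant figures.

88.5 V

X_L = ωL = 180 Ω
X_C = 1/(ωC) = 122 Ω
Net reactance X = X_L − X_C = 58.3 Ω
Z = 8.50 + j58.3 Ω
|Z| = √(8.50² + 58.3²) = 59.0 Ω
I = V/|Z| = 728 mA
V_C = I·|Z_C| = 0.728 × 122 = 88.5 V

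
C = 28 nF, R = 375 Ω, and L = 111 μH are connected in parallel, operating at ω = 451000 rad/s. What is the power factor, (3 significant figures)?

X_L = ωL = 50.1 Ω
X_C = 1/(ωC) = 79.2 Ω
Parallel: admittances add. Y = 1/R + 1/(jωL) + jωC
Y = (0.00267 − j0.00735) S
|Y| = 0.00782 S → |Z| = 1/|Y| = 128 Ω, ∠Z = −∠Y = 70.1°
cos φ = cos(70.1°) = 0.341

0.341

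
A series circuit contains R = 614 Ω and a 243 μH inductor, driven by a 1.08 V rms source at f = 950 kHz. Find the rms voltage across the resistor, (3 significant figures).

0.421 V

ω = 2πf = 5.969e+06 rad/s
X_L = ωL = 1450 Ω
Z = 614 + j1450 Ω
|Z| = √(614² + 1450²) = 1580 Ω
I = V/|Z| = 686 μA
V_R = I·|Z_R| = 0.000686 × 614 = 0.421 V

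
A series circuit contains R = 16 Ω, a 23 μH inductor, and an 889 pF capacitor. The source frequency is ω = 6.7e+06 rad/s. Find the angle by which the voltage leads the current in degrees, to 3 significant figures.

X_L = ωL = 154 Ω
X_C = 1/(ωC) = 168 Ω
Net reactance X = X_L − X_C = -13.8 Ω
Z = 16.0 − j13.8 Ω
|Z| = √(16.0² + 13.8²) = 21.1 Ω
∠Z = arctan(-13.8/16.0) = -40.8°

-40.8°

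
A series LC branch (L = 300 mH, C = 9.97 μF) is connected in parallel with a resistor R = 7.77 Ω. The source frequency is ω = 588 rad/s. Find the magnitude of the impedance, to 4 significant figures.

4.658 Ω

X_L = ωL = 176.4 Ω
X_C = 1/(ωC) = 170.6 Ω
Branch 1: Z₁ = R = 7.770 Ω
Branch 2 (series LC): Z₂ = j(X_L − X_C) = j5.820 Ω
Parallel: Z = Z₁Z₂/(Z₁+Z₂), |Z| = 4.658 Ω, ∠Z = 53.16°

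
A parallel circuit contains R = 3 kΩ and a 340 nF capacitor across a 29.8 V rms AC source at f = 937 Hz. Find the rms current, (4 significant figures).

60.47 mA

ω = 2πf = 5887 rad/s
X_C = 1/(ωC) = 499.6 Ω
Parallel: admittances add. Y = 1/R + jωC
Y = (0.0003333 + j0.002002) S
|Y| = 0.002029 S → |Z| = 1/|Y| = 492.8 Ω, ∠Z = −∠Y = -80.55°
I = V/|Z| = 29.8/492.8 = 60.47 mA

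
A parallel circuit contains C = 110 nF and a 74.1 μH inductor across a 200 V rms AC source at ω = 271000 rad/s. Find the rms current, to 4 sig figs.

X_L = ωL = 20.08 Ω
X_C = 1/(ωC) = 33.55 Ω
Parallel: admittances add. Y = 1/(jωL) + jωC
Y = (0 − j0.01999) S
|Y| = 0.01999 S → |Z| = 1/|Y| = 50.03 Ω, ∠Z = −∠Y = 90.00°
I = V/|Z| = 200/50.03 = 3.998 A

3.998 A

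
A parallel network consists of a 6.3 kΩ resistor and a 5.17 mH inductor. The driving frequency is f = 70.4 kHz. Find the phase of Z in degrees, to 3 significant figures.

70.0°

ω = 2πf = 442300 rad/s
X_L = ωL = 2290 Ω
Parallel: admittances add. Y = 1/R + 1/(jωL)
Y = (0.000159 − j0.000437) S
|Y| = 0.000465 S → |Z| = 1/|Y| = 2150 Ω, ∠Z = −∠Y = 70.0°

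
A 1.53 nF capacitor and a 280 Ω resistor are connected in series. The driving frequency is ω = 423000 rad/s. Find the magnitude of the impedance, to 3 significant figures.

1570 Ω

X_C = 1/(ωC) = 1550 Ω
Z = 280 − j1550 Ω
|Z| = √(280² + 1550²) = 1570 Ω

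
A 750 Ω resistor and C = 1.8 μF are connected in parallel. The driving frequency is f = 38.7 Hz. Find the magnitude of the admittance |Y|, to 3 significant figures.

1.40 mS

ω = 2πf = 243.2 rad/s
X_C = 1/(ωC) = 2280 Ω
Parallel: admittances add. Y = 1/R + jωC
Y = (0.00133 + j0.000438) S
|Y| = 0.00140 S → |Z| = 1/|Y| = 713 Ω, ∠Z = −∠Y = -18.2°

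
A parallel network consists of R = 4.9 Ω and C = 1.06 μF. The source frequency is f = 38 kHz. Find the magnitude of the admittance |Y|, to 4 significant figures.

ω = 2πf = 238800 rad/s
X_C = 1/(ωC) = 3.951 Ω
Parallel: admittances add. Y = 1/R + jωC
Y = (0.2041 + j0.2531) S
|Y| = 0.3251 S → |Z| = 1/|Y| = 3.076 Ω, ∠Z = −∠Y = -51.12°

325.1 mS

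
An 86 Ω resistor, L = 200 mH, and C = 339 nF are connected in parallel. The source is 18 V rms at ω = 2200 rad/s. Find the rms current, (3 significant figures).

211 mA

X_L = ωL = 440 Ω
X_C = 1/(ωC) = 1340 Ω
Parallel: admittances add. Y = 1/R + 1/(jωL) + jωC
Y = (0.0116 − j0.00153) S
|Y| = 0.0117 S → |Z| = 1/|Y| = 85.3 Ω, ∠Z = −∠Y = 7.48°
I = V/|Z| = 18/85.3 = 211 mA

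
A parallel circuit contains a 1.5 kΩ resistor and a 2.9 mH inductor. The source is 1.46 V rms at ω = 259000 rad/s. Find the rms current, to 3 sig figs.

X_L = ωL = 751 Ω
Parallel: admittances add. Y = 1/R + 1/(jωL)
Y = (0.000667 − j0.00133) S
|Y| = 0.00149 S → |Z| = 1/|Y| = 672 Ω, ∠Z = −∠Y = 63.4°
I = V/|Z| = 1.46/672 = 2.17 mA

2.17 mA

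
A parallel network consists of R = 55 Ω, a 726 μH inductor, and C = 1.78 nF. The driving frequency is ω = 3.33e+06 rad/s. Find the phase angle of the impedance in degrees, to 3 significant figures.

X_L = ωL = 2420 Ω
X_C = 1/(ωC) = 169 Ω
Parallel: admittances add. Y = 1/R + 1/(jωL) + jωC
Y = (0.0182 + j0.00551) S
|Y| = 0.0190 S → |Z| = 1/|Y| = 52.6 Ω, ∠Z = −∠Y = -16.9°

-16.9°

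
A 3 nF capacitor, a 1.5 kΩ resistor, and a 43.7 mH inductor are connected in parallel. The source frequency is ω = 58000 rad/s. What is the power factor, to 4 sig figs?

X_L = ωL = 2535 Ω
X_C = 1/(ωC) = 5747 Ω
Parallel: admittances add. Y = 1/R + 1/(jωL) + jωC
Y = (0.0006667 − j0.0002205) S
|Y| = 0.0007022 S → |Z| = 1/|Y| = 1424 Ω, ∠Z = −∠Y = 18.30°
cos φ = cos(18.30°) = 0.9494

0.9494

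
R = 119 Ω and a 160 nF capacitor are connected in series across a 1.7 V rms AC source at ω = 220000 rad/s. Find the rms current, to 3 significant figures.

X_C = 1/(ωC) = 28.4 Ω
Z = 119 − j28.4 Ω
|Z| = √(119² + 28.4²) = 122 Ω
I = V/|Z| = 1.7/122 = 13.9 mA

13.9 mA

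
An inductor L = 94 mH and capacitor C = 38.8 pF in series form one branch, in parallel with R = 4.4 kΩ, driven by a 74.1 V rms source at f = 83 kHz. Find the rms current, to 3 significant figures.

ω = 2πf = 521500 rad/s
X_L = ωL = 49000 Ω
X_C = 1/(ωC) = 49400 Ω
Branch 1: Z₁ = R = 4400 Ω
Branch 2 (series LC): Z₂ = j(X_L − X_C) = −j399 Ω
Parallel: Z = Z₁Z₂/(Z₁+Z₂), |Z| = 398 Ω, ∠Z = -84.8°
I = V/|Z| = 74.1/398 = 186 mA

186 mA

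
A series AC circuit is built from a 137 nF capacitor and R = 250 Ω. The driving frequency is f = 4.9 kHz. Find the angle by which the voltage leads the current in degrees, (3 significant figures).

-43.5°

ω = 2πf = 30790 rad/s
X_C = 1/(ωC) = 237 Ω
Z = 250 − j237 Ω
|Z| = √(250² + 237²) = 345 Ω
∠Z = arctan(-237/250) = -43.5°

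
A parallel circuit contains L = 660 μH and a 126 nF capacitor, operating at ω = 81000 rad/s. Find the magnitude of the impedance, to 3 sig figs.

X_L = ωL = 53.5 Ω
X_C = 1/(ωC) = 98.0 Ω
Parallel: admittances add. Y = 1/(jωL) + jωC
Y = (0 − j0.00850) S
|Y| = 0.00850 S → |Z| = 1/|Y| = 118 Ω, ∠Z = −∠Y = 90.0°

118 Ω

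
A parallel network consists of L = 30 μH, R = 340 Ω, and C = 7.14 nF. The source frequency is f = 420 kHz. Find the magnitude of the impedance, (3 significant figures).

146 Ω

ω = 2πf = 2.639e+06 rad/s
X_L = ωL = 79.2 Ω
X_C = 1/(ωC) = 53.1 Ω
Parallel: admittances add. Y = 1/R + 1/(jωL) + jωC
Y = (0.00294 + j0.00621) S
|Y| = 0.00687 S → |Z| = 1/|Y| = 146 Ω, ∠Z = −∠Y = -64.7°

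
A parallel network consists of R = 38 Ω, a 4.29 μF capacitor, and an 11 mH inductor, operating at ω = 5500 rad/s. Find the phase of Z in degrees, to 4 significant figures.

X_L = ωL = 60.50 Ω
X_C = 1/(ωC) = 42.38 Ω
Parallel: admittances add. Y = 1/R + 1/(jωL) + jωC
Y = (0.02632 + j0.007066) S
|Y| = 0.02725 S → |Z| = 1/|Y| = 36.70 Ω, ∠Z = −∠Y = -15.03°

-15.03°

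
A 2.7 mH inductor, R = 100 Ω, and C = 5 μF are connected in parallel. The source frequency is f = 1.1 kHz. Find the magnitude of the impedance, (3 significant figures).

46.5 Ω

ω = 2πf = 6912 rad/s
X_L = ωL = 18.7 Ω
X_C = 1/(ωC) = 28.9 Ω
Parallel: admittances add. Y = 1/R + 1/(jωL) + jωC
Y = (0.0100 − j0.0190) S
|Y| = 0.0215 S → |Z| = 1/|Y| = 46.5 Ω, ∠Z = −∠Y = 62.3°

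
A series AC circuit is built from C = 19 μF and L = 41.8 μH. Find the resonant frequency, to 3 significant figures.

5.65 kHz

ω₀ = 1/√(LC) = 1/√(4.18e-05 × 1.9e-05) = 35480 rad/s
f₀ = ω₀/(2π) = 5.65 kHz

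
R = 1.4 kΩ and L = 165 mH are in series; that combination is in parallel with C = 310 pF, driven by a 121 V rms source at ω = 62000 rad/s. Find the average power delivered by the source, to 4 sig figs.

192.3 mW

X_L = ωL = 10230 Ω
X_C = 1/(ωC) = 52030 Ω
Branch 1 (R+jX_L): Z₁ = 1400 + j10230 Ω, |Z₁| = 10330 Ω
Branch 2 (−jX_C): Z₂ = −j52030 Ω
Parallel: Z = Z₁Z₂/(Z₁+Z₂), |Z| = 12850 Ω, ∠Z = 80.29°
I = V/|Z| = 9.420 mA
P = VI cos φ = 121 × 0.009420 × cos(80.29°) = 192.3 mW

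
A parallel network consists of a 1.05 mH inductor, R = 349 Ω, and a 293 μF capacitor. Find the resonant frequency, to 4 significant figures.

286.9 Hz

ω₀ = 1/√(LC) = 1/√(0.00105 × 0.000293) = 1803 rad/s
f₀ = ω₀/(2π) = 286.9 Hz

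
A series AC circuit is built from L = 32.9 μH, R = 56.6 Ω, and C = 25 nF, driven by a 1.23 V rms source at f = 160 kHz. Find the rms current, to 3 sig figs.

21.6 mA

ω = 2πf = 1.005e+06 rad/s
X_L = ωL = 33.1 Ω
X_C = 1/(ωC) = 39.8 Ω
Net reactance X = X_L − X_C = -6.71 Ω
Z = 56.6 − j6.71 Ω
|Z| = √(56.6² + 6.71²) = 57.0 Ω
I = V/|Z| = 1.23/57.0 = 21.6 mA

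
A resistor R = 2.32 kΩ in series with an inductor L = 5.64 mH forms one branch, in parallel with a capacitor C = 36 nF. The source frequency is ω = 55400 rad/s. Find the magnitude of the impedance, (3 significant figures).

504 Ω

X_L = ωL = 312 Ω
X_C = 1/(ωC) = 501 Ω
Branch 1 (R+jX_L): Z₁ = 2320 + j312 Ω, |Z₁| = 2340 Ω
Branch 2 (−jX_C): Z₂ = −j501 Ω
Parallel: Z = Z₁Z₂/(Z₁+Z₂), |Z| = 504 Ω, ∠Z = -77.7°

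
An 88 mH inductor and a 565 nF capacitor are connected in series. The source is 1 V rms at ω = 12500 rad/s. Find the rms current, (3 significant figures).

X_L = ωL = 1100 Ω
X_C = 1/(ωC) = 142 Ω
Net reactance X = X_L − X_C = 958 Ω
Z = j958 Ω
|Z| = √(0² + 958²) = 958 Ω
I = V/|Z| = 1/958 = 1.04 mA

1.04 mA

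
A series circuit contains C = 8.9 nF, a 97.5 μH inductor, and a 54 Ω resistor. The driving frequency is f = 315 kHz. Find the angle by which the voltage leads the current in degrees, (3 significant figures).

68.4°

ω = 2πf = 1.979e+06 rad/s
X_L = ωL = 193 Ω
X_C = 1/(ωC) = 56.8 Ω
Net reactance X = X_L − X_C = 136 Ω
Z = 54.0 + j136 Ω
|Z| = √(54.0² + 136²) = 147 Ω
∠Z = arctan(136/54.0) = 68.4°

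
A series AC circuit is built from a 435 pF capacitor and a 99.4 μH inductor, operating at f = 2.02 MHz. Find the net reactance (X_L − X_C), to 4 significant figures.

ω = 2πf = 1.269e+07 rad/s
X_L = ωL = 1262 Ω
X_C = 1/(ωC) = 181.1 Ω
X = 1262 − 181.1 = 1080 Ω

1080 Ω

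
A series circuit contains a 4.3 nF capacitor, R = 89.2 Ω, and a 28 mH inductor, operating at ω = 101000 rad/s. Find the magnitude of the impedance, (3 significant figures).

X_L = ωL = 2830 Ω
X_C = 1/(ωC) = 2300 Ω
Net reactance X = X_L − X_C = 525 Ω
Z = 89.2 + j525 Ω
|Z| = √(89.2² + 525²) = 533 Ω

533 Ω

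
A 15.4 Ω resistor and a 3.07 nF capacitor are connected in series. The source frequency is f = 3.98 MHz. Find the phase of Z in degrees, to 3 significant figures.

ω = 2πf = 2.501e+07 rad/s
X_C = 1/(ωC) = 13.0 Ω
Z = 15.4 − j13.0 Ω
|Z| = √(15.4² + 13.0²) = 20.2 Ω
∠Z = arctan(-13.0/15.4) = -40.2°

-40.2°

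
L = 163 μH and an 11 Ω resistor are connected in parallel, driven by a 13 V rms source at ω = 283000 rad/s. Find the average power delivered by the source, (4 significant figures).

15.36 W

X_L = ωL = 46.13 Ω
Parallel: admittances add. Y = 1/R + 1/(jωL)
Y = (0.09091 − j0.02168) S
|Y| = 0.09346 S → |Z| = 1/|Y| = 10.70 Ω, ∠Z = −∠Y = 13.41°
I = V/|Z| = 1.215 A
P = VI cos φ = 13 × 1.215 × cos(13.41°) = 15.36 W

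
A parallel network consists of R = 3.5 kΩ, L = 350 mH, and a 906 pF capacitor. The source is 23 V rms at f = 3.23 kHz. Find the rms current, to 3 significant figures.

ω = 2πf = 20290 rad/s
X_L = ωL = 7100 Ω
X_C = 1/(ωC) = 54400 Ω
Parallel: admittances add. Y = 1/R + 1/(jωL) + jωC
Y = (0.000286 − j0.000122) S
|Y| = 0.000311 S → |Z| = 1/|Y| = 3220 Ω, ∠Z = −∠Y = 23.2°
I = V/|Z| = 23/3220 = 7.15 mA

7.15 mA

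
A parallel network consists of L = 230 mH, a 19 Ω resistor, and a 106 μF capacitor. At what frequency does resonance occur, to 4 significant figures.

32.23 Hz

ω₀ = 1/√(LC) = 1/√(0.23 × 0.000106) = 202.5 rad/s
f₀ = ω₀/(2π) = 32.23 Hz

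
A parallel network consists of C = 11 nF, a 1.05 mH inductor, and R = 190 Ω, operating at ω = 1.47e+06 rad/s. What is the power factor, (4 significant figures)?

X_L = ωL = 1544 Ω
X_C = 1/(ωC) = 61.84 Ω
Parallel: admittances add. Y = 1/R + 1/(jωL) + jωC
Y = (0.005263 + j0.01552) S
|Y| = 0.01639 S → |Z| = 1/|Y| = 61.01 Ω, ∠Z = −∠Y = -71.27°
cos φ = cos(-71.27°) = 0.3211

0.3211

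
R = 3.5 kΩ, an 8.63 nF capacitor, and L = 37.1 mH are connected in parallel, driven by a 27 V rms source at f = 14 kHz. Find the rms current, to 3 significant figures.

14.5 mA

ω = 2πf = 87960 rad/s
X_L = ωL = 3260 Ω
X_C = 1/(ωC) = 1320 Ω
Parallel: admittances add. Y = 1/R + 1/(jωL) + jωC
Y = (0.000286 + j0.000453) S
|Y| = 0.000535 S → |Z| = 1/|Y| = 1870 Ω, ∠Z = −∠Y = -57.7°
I = V/|Z| = 27/1870 = 14.5 mA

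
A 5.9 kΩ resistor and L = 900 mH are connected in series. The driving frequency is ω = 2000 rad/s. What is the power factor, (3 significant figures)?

0.956

X_L = ωL = 1800 Ω
Z = 5900 + j1800 Ω
|Z| = √(5900² + 1800²) = 6170 Ω
∠Z = arctan(1800/5900) = 17.0°
cos φ = cos(17.0°) = 0.956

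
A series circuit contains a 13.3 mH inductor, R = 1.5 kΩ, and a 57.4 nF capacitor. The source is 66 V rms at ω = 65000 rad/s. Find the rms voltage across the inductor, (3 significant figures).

X_L = ωL = 864 Ω
X_C = 1/(ωC) = 268 Ω
Net reactance X = X_L − X_C = 596 Ω
Z = 1500 + j596 Ω
|Z| = √(1500² + 596²) = 1610 Ω
I = V/|Z| = 40.9 mA
V_L = I·|Z_L| = 0.0409 × 864 = 35.3 V

35.3 V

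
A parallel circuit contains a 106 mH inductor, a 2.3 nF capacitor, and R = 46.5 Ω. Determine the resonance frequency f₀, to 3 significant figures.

ω₀ = 1/√(LC) = 1/√(0.106 × 2.3e-09) = 64040 rad/s
f₀ = ω₀/(2π) = 10.2 kHz

10.2 kHz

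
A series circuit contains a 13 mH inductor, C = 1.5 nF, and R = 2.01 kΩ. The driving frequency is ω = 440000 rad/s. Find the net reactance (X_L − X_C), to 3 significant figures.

X_L = ωL = 5720 Ω
X_C = 1/(ωC) = 1520 Ω
X = 5720 − 1520 = 4200 Ω

4200 Ω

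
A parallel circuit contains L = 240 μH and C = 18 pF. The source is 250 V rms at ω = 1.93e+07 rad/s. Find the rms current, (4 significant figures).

32.88 mA

X_L = ωL = 4632 Ω
X_C = 1/(ωC) = 2879 Ω
Parallel: admittances add. Y = 1/(jωL) + jωC
Y = (0 + j0.0001315) S
|Y| = 0.0001315 S → |Z| = 1/|Y| = 7604 Ω, ∠Z = −∠Y = -90.00°
I = V/|Z| = 250/7604 = 32.88 mA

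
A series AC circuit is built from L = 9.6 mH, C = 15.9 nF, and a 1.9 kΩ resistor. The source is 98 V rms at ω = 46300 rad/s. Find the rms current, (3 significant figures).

X_L = ωL = 444 Ω
X_C = 1/(ωC) = 1360 Ω
Net reactance X = X_L − X_C = -914 Ω
Z = 1900 − j914 Ω
|Z| = √(1900² + 914²) = 2110 Ω
I = V/|Z| = 98/2110 = 46.5 mA

46.5 mA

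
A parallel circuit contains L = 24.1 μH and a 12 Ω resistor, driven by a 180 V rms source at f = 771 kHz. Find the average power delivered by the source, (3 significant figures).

2.70 kW

ω = 2πf = 4.844e+06 rad/s
X_L = ωL = 117 Ω
Parallel: admittances add. Y = 1/R + 1/(jωL)
Y = (0.0833 − j0.00857) S
|Y| = 0.0838 S → |Z| = 1/|Y| = 11.9 Ω, ∠Z = −∠Y = 5.87°
I = V/|Z| = 15.1 A
P = VI cos φ = 180 × 15.1 × cos(5.87°) = 2.70 kW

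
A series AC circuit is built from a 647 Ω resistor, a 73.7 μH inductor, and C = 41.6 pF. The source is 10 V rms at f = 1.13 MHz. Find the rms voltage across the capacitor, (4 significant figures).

11.54 V

ω = 2πf = 7.1e+06 rad/s
X_L = ωL = 523.3 Ω
X_C = 1/(ωC) = 3386 Ω
Net reactance X = X_L − X_C = -2862 Ω
Z = 647.0 − j2862 Ω
|Z| = √(647.0² + 2862²) = 2935 Ω
I = V/|Z| = 3.408 mA
V_C = I·|Z_C| = 0.003408 × 3386 = 11.54 V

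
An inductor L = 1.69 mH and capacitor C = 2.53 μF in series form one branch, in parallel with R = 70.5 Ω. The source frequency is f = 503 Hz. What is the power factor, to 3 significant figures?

ω = 2πf = 3160 rad/s
X_L = ωL = 5.34 Ω
X_C = 1/(ωC) = 125 Ω
Branch 1: Z₁ = R = 70.5 Ω
Branch 2 (series LC): Z₂ = j(X_L − X_C) = −j120 Ω
Parallel: Z = Z₁Z₂/(Z₁+Z₂), |Z| = 60.7 Ω, ∠Z = -30.5°
cos φ = cos(-30.5°) = 0.862

0.862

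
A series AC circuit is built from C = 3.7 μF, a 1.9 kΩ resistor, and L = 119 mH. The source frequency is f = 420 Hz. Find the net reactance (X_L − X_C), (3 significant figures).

ω = 2πf = 2639 rad/s
X_L = ωL = 314 Ω
X_C = 1/(ωC) = 102 Ω
X = 314 − 102 = 212 Ω

212 Ω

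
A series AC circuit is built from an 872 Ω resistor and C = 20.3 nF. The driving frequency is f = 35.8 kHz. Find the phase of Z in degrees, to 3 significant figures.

-14.1°

ω = 2πf = 224900 rad/s
X_C = 1/(ωC) = 219 Ω
Z = 872 − j219 Ω
|Z| = √(872² + 219²) = 899 Ω
∠Z = arctan(-219/872) = -14.1°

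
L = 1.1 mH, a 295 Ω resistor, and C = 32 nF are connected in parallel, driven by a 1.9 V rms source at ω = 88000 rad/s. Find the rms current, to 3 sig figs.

X_L = ωL = 96.8 Ω
X_C = 1/(ωC) = 355 Ω
Parallel: admittances add. Y = 1/R + 1/(jωL) + jωC
Y = (0.00339 − j0.00751) S
|Y| = 0.00824 S → |Z| = 1/|Y| = 121 Ω, ∠Z = −∠Y = 65.7°
I = V/|Z| = 1.9/121 = 15.7 mA

15.7 mA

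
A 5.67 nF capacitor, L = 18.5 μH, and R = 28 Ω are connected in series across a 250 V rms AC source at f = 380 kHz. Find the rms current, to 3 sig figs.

6.13 A

ω = 2πf = 2.388e+06 rad/s
X_L = ωL = 44.2 Ω
X_C = 1/(ωC) = 73.9 Ω
Net reactance X = X_L − X_C = -29.7 Ω
Z = 28.0 − j29.7 Ω
|Z| = √(28.0² + 29.7²) = 40.8 Ω
I = V/|Z| = 250/40.8 = 6.13 A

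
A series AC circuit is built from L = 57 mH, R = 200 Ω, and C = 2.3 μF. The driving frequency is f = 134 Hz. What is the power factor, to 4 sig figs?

0.3927

ω = 2πf = 841.9 rad/s
X_L = ωL = 47.99 Ω
X_C = 1/(ωC) = 516.4 Ω
Net reactance X = X_L − X_C = -468.4 Ω
Z = 200.0 − j468.4 Ω
|Z| = √(200.0² + 468.4²) = 509.3 Ω
∠Z = arctan(-468.4/200.0) = -66.88°
cos φ = cos(-66.88°) = 0.3927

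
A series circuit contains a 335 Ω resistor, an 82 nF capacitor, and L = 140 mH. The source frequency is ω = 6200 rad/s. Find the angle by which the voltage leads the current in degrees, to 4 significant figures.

-73.05°

X_L = ωL = 868.0 Ω
X_C = 1/(ωC) = 1967 Ω
Net reactance X = X_L − X_C = -1099 Ω
Z = 335.0 − j1099 Ω
|Z| = √(335.0² + 1099²) = 1149 Ω
∠Z = arctan(-1099/335.0) = -73.05°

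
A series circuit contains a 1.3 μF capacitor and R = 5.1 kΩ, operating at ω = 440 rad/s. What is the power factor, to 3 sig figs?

0.946

X_C = 1/(ωC) = 1750 Ω
Z = 5100 − j1750 Ω
|Z| = √(5100² + 1750²) = 5390 Ω
∠Z = arctan(-1750/5100) = -18.9°
cos φ = cos(-18.9°) = 0.946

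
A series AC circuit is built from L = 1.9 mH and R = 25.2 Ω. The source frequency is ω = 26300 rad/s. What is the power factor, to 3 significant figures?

X_L = ωL = 50.0 Ω
Z = 25.2 + j50.0 Ω
|Z| = √(25.2² + 50.0²) = 56.0 Ω
∠Z = arctan(50.0/25.2) = 63.2°
cos φ = cos(63.2°) = 0.450

0.450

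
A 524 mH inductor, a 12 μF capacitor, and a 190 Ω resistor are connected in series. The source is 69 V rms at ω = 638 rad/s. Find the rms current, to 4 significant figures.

X_L = ωL = 334.3 Ω
X_C = 1/(ωC) = 130.6 Ω
Net reactance X = X_L − X_C = 203.7 Ω
Z = 190.0 + j203.7 Ω
|Z| = √(190.0² + 203.7²) = 278.6 Ω
I = V/|Z| = 69/278.6 = 247.7 mA

247.7 mA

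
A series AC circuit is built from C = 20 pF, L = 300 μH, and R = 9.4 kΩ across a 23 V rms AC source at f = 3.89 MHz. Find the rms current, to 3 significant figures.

2.13 mA

ω = 2πf = 2.444e+07 rad/s
X_L = ωL = 7330 Ω
X_C = 1/(ωC) = 2050 Ω
Net reactance X = X_L − X_C = 5290 Ω
Z = 9400 + j5290 Ω
|Z| = √(9400² + 5290²) = 10800 Ω
I = V/|Z| = 23/10800 = 2.13 mA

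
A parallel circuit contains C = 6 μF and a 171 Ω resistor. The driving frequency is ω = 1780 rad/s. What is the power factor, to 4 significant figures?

X_C = 1/(ωC) = 93.63 Ω
Parallel: admittances add. Y = 1/R + jωC
Y = (0.005848 + j0.01068) S
|Y| = 0.01218 S → |Z| = 1/|Y| = 82.13 Ω, ∠Z = −∠Y = -61.30°
cos φ = cos(-61.30°) = 0.4803

0.4803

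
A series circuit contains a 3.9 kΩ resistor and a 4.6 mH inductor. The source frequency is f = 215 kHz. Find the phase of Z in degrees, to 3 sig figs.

57.9°

ω = 2πf = 1.351e+06 rad/s
X_L = ωL = 6210 Ω
Z = 3900 + j6210 Ω
|Z| = √(3900² + 6210²) = 7340 Ω
∠Z = arctan(6210/3900) = 57.9°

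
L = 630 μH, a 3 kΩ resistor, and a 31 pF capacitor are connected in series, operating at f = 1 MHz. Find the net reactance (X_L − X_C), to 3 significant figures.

ω = 2πf = 6.283e+06 rad/s
X_L = ωL = 3960 Ω
X_C = 1/(ωC) = 5130 Ω
X = 3960 − 5130 = -1180 Ω

-1180 Ω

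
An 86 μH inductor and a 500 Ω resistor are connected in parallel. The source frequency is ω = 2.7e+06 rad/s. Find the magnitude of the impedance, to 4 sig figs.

X_L = ωL = 232.2 Ω
Parallel: admittances add. Y = 1/R + 1/(jωL)
Y = (0.002000 − j0.004307) S
|Y| = 0.004748 S → |Z| = 1/|Y| = 210.6 Ω, ∠Z = −∠Y = 65.09°

210.6 Ω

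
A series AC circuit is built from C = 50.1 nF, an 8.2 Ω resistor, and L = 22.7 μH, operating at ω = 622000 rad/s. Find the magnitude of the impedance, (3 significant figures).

X_L = ωL = 14.1 Ω
X_C = 1/(ωC) = 32.1 Ω
Net reactance X = X_L − X_C = -18.0 Ω
Z = 8.20 − j18.0 Ω
|Z| = √(8.20² + 18.0²) = 19.8 Ω

19.8 Ω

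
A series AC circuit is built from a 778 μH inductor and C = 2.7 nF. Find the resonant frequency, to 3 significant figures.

ω₀ = 1/√(LC) = 1/√(0.000778 × 2.7e-09) = 690000 rad/s
f₀ = ω₀/(2π) = 110 kHz

110 kHz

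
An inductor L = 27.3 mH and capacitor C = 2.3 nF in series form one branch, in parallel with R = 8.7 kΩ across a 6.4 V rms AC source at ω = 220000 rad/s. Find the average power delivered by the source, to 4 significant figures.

4.708 mW

X_L = ωL = 6006 Ω
X_C = 1/(ωC) = 1976 Ω
Branch 1: Z₁ = R = 8700 Ω
Branch 2 (series LC): Z₂ = j(X_L − X_C) = j4030 Ω
Parallel: Z = Z₁Z₂/(Z₁+Z₂), |Z| = 3657 Ω, ∠Z = 65.15°
I = V/|Z| = 1.750 mA
P = VI cos φ = 6.4 × 0.001750 × cos(65.15°) = 4.708 mW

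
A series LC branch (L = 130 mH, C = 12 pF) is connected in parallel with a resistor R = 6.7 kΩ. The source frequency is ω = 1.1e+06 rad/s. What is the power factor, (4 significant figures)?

X_L = ωL = 143000 Ω
X_C = 1/(ωC) = 75760 Ω
Branch 1: Z₁ = R = 6700 Ω
Branch 2 (series LC): Z₂ = j(X_L − X_C) = j67240 Ω
Parallel: Z = Z₁Z₂/(Z₁+Z₂), |Z| = 6667 Ω, ∠Z = 5.690°
cos φ = cos(5.690°) = 0.9951

0.9951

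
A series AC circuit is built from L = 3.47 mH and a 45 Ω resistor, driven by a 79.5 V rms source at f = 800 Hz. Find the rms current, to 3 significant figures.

ω = 2πf = 5027 rad/s
X_L = ωL = 17.4 Ω
Z = 45.0 + j17.4 Ω
|Z| = √(45.0² + 17.4²) = 48.3 Ω
I = V/|Z| = 79.5/48.3 = 1.65 A

1.65 A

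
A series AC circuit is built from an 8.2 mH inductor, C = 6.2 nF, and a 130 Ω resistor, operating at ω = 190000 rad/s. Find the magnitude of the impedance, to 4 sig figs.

720.9 Ω

X_L = ωL = 1558 Ω
X_C = 1/(ωC) = 848.9 Ω
Net reactance X = X_L − X_C = 709.1 Ω
Z = 130.0 + j709.1 Ω
|Z| = √(130.0² + 709.1²) = 720.9 Ω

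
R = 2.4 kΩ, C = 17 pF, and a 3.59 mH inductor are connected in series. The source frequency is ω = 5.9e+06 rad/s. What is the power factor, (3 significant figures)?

X_L = ωL = 21200 Ω
X_C = 1/(ωC) = 9970 Ω
Net reactance X = X_L − X_C = 11200 Ω
Z = 2400 + j11200 Ω
|Z| = √(2400² + 11200²) = 11500 Ω
∠Z = arctan(11200/2400) = 77.9°
cos φ = cos(77.9°) = 0.209

0.209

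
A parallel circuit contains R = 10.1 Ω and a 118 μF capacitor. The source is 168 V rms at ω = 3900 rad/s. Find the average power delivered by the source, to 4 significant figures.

2.794 kW

X_C = 1/(ωC) = 2.173 Ω
Parallel: admittances add. Y = 1/R + jωC
Y = (0.09901 + j0.4602) S
|Y| = 0.4707 S → |Z| = 1/|Y| = 2.124 Ω, ∠Z = −∠Y = -77.86°
I = V/|Z| = 79.08 A
P = VI cos φ = 168 × 79.08 × cos(-77.86°) = 2.794 kW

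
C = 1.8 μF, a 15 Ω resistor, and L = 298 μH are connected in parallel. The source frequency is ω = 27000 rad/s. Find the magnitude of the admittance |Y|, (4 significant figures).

100.9 mS

X_L = ωL = 8.046 Ω
X_C = 1/(ωC) = 20.58 Ω
Parallel: admittances add. Y = 1/R + 1/(jωL) + jωC
Y = (0.06667 − j0.07569) S
|Y| = 0.1009 S → |Z| = 1/|Y| = 9.915 Ω, ∠Z = −∠Y = 48.63°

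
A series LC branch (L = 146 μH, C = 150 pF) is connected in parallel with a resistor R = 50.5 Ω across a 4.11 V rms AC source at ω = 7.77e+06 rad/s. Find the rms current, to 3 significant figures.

X_L = ωL = 1130 Ω
X_C = 1/(ωC) = 858 Ω
Branch 1: Z₁ = R = 50.5 Ω
Branch 2 (series LC): Z₂ = j(X_L − X_C) = j276 Ω
Parallel: Z = Z₁Z₂/(Z₁+Z₂), |Z| = 49.7 Ω, ∠Z = 10.4°
I = V/|Z| = 4.11/49.7 = 82.7 mA

82.7 mA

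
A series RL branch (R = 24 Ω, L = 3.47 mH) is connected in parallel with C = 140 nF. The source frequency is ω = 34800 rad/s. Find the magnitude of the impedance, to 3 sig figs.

X_L = ωL = 121 Ω
X_C = 1/(ωC) = 205 Ω
Branch 1 (R+jX_L): Z₁ = 24.0 + j121 Ω, |Z₁| = 123 Ω
Branch 2 (−jX_C): Z₂ = −j205 Ω
Parallel: Z = Z₁Z₂/(Z₁+Z₂), |Z| = 288 Ω, ∠Z = 62.9°

288 Ω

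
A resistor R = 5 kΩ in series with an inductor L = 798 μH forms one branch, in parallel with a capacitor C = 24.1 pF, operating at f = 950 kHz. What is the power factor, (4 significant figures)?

0.9222

ω = 2πf = 5.969e+06 rad/s
X_L = ωL = 4763 Ω
X_C = 1/(ωC) = 6952 Ω
Branch 1 (R+jX_L): Z₁ = 5000 + j4763 Ω, |Z₁| = 6906 Ω
Branch 2 (−jX_C): Z₂ = −j6952 Ω
Parallel: Z = Z₁Z₂/(Z₁+Z₂), |Z| = 8796 Ω, ∠Z = -22.75°
cos φ = cos(-22.75°) = 0.9222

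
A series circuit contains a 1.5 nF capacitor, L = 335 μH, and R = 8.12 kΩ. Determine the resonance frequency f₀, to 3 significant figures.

225 kHz

ω₀ = 1/√(LC) = 1/√(0.000335 × 1.5e-09) = 1.411e+06 rad/s
f₀ = ω₀/(2π) = 225 kHz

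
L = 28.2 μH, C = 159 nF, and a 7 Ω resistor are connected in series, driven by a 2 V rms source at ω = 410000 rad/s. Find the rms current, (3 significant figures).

251 mA

X_L = ωL = 11.6 Ω
X_C = 1/(ωC) = 15.3 Ω
Net reactance X = X_L − X_C = -3.78 Ω
Z = 7.00 − j3.78 Ω
|Z| = √(7.00² + 3.78²) = 7.95 Ω
I = V/|Z| = 2/7.95 = 251 mA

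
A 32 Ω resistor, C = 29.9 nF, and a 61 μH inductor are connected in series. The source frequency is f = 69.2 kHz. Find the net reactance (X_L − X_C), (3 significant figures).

-50.4 Ω

ω = 2πf = 434800 rad/s
X_L = ωL = 26.5 Ω
X_C = 1/(ωC) = 76.9 Ω
X = 26.5 − 76.9 = -50.4 Ω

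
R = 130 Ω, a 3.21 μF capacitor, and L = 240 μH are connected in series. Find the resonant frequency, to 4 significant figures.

5.734 kHz

ω₀ = 1/√(LC) = 1/√(0.00024 × 3.21e-06) = 36030 rad/s
f₀ = ω₀/(2π) = 5.734 kHz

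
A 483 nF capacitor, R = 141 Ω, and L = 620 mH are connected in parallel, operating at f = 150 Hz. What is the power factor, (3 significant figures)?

0.985

ω = 2πf = 942.5 rad/s
X_L = ωL = 584 Ω
X_C = 1/(ωC) = 2200 Ω
Parallel: admittances add. Y = 1/R + 1/(jωL) + jωC
Y = (0.00709 − j0.00126) S
|Y| = 0.00720 S → |Z| = 1/|Y| = 139 Ω, ∠Z = −∠Y = 10.0°
cos φ = cos(10.0°) = 0.985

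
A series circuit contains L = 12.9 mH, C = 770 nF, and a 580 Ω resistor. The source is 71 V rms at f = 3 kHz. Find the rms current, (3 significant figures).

ω = 2πf = 18850 rad/s
X_L = ωL = 243 Ω
X_C = 1/(ωC) = 68.9 Ω
Net reactance X = X_L − X_C = 174 Ω
Z = 580 + j174 Ω
|Z| = √(580² + 174²) = 606 Ω
I = V/|Z| = 71/606 = 117 mA

117 mA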